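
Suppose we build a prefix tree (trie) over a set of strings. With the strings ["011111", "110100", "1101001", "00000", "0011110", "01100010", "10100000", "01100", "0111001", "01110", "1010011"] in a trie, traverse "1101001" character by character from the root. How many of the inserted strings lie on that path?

2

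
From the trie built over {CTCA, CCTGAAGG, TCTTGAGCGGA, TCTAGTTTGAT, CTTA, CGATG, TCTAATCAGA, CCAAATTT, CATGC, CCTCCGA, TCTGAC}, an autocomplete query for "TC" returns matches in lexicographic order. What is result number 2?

Words with prefix "TC", in lexicographic order: "TCTAATCAGA", "TCTAGTTTGAT", "TCTGAC", "TCTTGAGCGGA"
The 2nd is TCTAGTTTGAT.

TCTAGTTTGAT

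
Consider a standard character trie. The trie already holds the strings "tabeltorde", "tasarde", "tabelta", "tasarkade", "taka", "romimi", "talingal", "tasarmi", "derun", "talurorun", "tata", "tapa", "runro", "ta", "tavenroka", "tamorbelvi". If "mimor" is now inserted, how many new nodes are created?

5

"mimor" shares no prefix with any stored word, so all 5 characters open new nodes.
5 − 0 = 5 new nodes.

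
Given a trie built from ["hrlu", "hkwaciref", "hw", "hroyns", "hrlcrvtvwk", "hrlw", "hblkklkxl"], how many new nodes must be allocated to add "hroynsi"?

1

The longest prefix of "hroynsi" already in the trie is "hroyns" (length 6).
New nodes needed: |"hroynsi"| − 6 = 7 − 6 = 1.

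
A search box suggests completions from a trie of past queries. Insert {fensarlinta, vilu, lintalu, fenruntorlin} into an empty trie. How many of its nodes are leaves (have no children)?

4

A leaf is a node with no children — equivalently, the end of a word that is not a proper prefix of any other stored word.
Those words: "fenruntorlin", "fensarlinta", "lintalu", "vilu"
Leaf count: 4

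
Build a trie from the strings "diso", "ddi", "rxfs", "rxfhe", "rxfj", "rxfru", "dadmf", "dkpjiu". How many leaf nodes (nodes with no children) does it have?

8

Leaves are exactly the stored words that no other stored word extends.
Those words: "dadmf", "ddi", "diso", "dkpjiu", "rxfhe", "rxfj", "rxfru", "rxfs"
Leaf count: 8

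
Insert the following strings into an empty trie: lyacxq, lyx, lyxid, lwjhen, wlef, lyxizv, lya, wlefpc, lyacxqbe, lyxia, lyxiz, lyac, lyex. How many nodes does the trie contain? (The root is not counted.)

Trace insertions, counting only characters that open a new branch:
  "lyacxq" → 6 new (l, y, a, c, x, q)
  "lyx" → prefix "ly" already present; 1 new (x)
  "lyxid" → prefix "lyx" already present; 2 new (i, d)
  "lwjhen" → prefix "l" already present; 5 new (w, j, h, e, n)
  "wlef" → 4 new (w, l, e, f)
  "lyxizv" → prefix "lyxi" already present; 2 new (z, v)
  "lya" → prefix "lya" already present; 0 new (none)
  "wlefpc" → prefix "wlef" already present; 2 new (p, c)
  "lyacxqbe" → prefix "lyacxq" already present; 2 new (b, e)
  "lyxia" → prefix "lyxi" already present; 1 new (a)
  "lyxiz" → prefix "lyxiz" already present; 0 new (none)
  "lyac" → prefix "lyac" already present; 0 new (none)
  "lyex" → prefix "ly" already present; 2 new (e, x)
Total nodes = 6 + 1 + 2 + 5 + 4 + 2 + 0 + 2 + 2 + 1 + 0 + 0 + 2 = 27

27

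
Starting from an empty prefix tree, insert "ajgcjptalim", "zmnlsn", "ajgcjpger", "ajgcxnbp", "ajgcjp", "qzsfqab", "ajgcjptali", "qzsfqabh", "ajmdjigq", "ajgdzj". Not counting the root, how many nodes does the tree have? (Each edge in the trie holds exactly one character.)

41

Insert word by word; a character creates a node only if that edge doesn't already exist:
  "ajgcjptalim" → 11 new (a, j, g, c, j, p, t, a, l, i, m)
  "zmnlsn" → 6 new (z, m, n, l, s, n)
  "ajgcjpger" → prefix "ajgcjp" already present; 3 new (g, e, r)
  "ajgcxnbp" → prefix "ajgc" already present; 4 new (x, n, b, p)
  "ajgcjp" → prefix "ajgcjp" already present; 0 new (none)
  "qzsfqab" → 7 new (q, z, s, f, q, a, b)
  "ajgcjptali" → prefix "ajgcjptali" already present; 0 new (none)
  "qzsfqabh" → prefix "qzsfqab" already present; 1 new (h)
  "ajmdjigq" → prefix "aj" already present; 6 new (m, d, j, i, g, q)
  "ajgdzj" → prefix "ajg" already present; 3 new (d, z, j)
Total nodes = 11 + 6 + 3 + 4 + 0 + 7 + 0 + 1 + 6 + 3 = 41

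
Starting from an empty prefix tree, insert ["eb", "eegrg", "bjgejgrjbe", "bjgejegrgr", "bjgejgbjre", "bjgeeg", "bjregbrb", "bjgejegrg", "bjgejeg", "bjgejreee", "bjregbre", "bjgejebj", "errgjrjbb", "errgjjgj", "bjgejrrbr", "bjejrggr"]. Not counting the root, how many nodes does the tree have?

For each word, the new-node count is its length minus the longest prefix already in the trie:
  "eb" → 2 new (e, b)
  "eegrg" → prefix "e" already present; 4 new (e, g, r, g)
  "bjgejgrjbe" → 10 new (b, j, g, e, j, g, r, j, b, e)
  "bjgejegrgr" → prefix "bjgej" already present; 5 new (e, g, r, g, r)
  "bjgejgbjre" → prefix "bjgejg" already present; 4 new (b, j, r, e)
  "bjgeeg" → prefix "bjge" already present; 2 new (e, g)
  "bjregbrb" → prefix "bj" already present; 6 new (r, e, g, b, r, b)
  "bjgejegrg" → prefix "bjgejegrg" already present; 0 new (none)
  "bjgejeg" → prefix "bjgejeg" already present; 0 new (none)
  "bjgejreee" → prefix "bjgej" already present; 4 new (r, e, e, e)
  "bjregbre" → prefix "bjregbr" already present; 1 new (e)
  "bjgejebj" → prefix "bjgeje" already present; 2 new (b, j)
  "errgjrjbb" → prefix "e" already present; 8 new (r, r, g, j, r, j, b, b)
  "errgjjgj" → prefix "errgj" already present; 3 new (j, g, j)
  "bjgejrrbr" → prefix "bjgejr" already present; 3 new (r, b, r)
  "bjejrggr" → prefix "bj" already present; 6 new (e, j, r, g, g, r)
Total nodes = 2 + 4 + 10 + 5 + 4 + 2 + 6 + 0 + 0 + 4 + 1 + 2 + 8 + 3 + 3 + 6 = 60

60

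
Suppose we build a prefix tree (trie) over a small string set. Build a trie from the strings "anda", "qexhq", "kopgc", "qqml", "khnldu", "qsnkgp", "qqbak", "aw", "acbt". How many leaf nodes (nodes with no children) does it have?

9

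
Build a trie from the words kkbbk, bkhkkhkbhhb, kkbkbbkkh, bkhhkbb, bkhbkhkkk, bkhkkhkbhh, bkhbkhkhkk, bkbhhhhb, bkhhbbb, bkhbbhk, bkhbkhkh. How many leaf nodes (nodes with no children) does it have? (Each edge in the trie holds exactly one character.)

9

A leaf is a node with no children — equivalently, the end of a word that is not a proper prefix of any other stored word.
Those words: "bkbhhhhb", "bkhbbhk", "bkhbkhkhkk", "bkhbkhkkk", "bkhhbbb", "bkhhkbb", "bkhkkhkbhhb", "kkbbk", "kkbkbbkkh"
Leaf count: 9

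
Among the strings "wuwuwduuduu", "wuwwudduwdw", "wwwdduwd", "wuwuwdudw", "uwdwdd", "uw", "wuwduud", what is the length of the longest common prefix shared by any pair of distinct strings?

7

The deepest shared node is where two words last agree before diverging.
"wuwuwdudw" and "wuwuwduuduu" agree on "wuwuwdu" (7 characters) before diverging; nothing deeper is shared.
Longest shared-prefix length: 7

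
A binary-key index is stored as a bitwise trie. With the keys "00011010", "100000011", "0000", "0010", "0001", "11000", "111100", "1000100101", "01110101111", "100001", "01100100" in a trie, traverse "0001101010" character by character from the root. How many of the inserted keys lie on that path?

Check each prefix of "0001101010" against the stored set — each match is an end-marker on the path.
Prefixes of the query that are stored words: "0001", "00011010"
Count: 2

2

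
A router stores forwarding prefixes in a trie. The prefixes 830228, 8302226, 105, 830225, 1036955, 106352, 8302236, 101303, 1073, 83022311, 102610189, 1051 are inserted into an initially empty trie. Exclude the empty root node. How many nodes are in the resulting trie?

Count nodes per top-level branch (shared prefixes stored once):
  '1'-branch (101303, 102610189, 1036955, 105, 1051, 106352, 1073): 26 nodes
  '8'-branch (8302226, 83022311, 8302236, 830225, 830228): 13 nodes
Sum: 39

39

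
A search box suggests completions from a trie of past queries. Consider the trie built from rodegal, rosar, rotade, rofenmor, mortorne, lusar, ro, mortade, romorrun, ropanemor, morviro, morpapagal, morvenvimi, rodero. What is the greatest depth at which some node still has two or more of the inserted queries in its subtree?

The deepest shared node is where two words last agree before diverging.
e.g. "mortade" and "mortorne" share the prefix "mort" of length 4; no pair shares a longer one.
Longest shared-prefix length: 4

4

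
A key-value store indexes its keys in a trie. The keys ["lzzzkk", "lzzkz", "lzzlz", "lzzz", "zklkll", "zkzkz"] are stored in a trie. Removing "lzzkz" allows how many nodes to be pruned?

2

A node on "lzzkz"'s path can go only if nothing else ends at it or branches off below it.
The suffix "kz" (2 nodes) is used only by "lzzkz"; the node for "lzz" still has the child "z", so pruning stops there.
Nodes removed: 2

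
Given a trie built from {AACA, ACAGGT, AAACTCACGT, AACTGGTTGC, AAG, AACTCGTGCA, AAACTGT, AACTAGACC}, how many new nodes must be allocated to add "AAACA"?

Walking "AAACA" from the root, the first 4 characters ("AAAC") follow existing edges; "A" is the first miss.
New nodes needed: |"AAACA"| − 4 = 5 − 4 = 1.

1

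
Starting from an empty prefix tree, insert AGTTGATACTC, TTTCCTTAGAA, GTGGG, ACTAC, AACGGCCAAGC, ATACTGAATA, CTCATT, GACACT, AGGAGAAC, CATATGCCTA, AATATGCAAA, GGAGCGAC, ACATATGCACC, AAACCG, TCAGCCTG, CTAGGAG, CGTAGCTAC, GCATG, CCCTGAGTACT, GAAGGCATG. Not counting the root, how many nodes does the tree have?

145

Trace insertions, counting only characters that open a new branch:
  "AGTTGATACTC" → 11 new (A, G, T, T, G, A, T, A, C, T, C)
  "TTTCCTTAGAA" → 11 new (T, T, T, C, C, T, T, A, G, A, A)
  "GTGGG" → 5 new (G, T, G, G, G)
  "ACTAC" → prefix "A" already present; 4 new (C, T, A, C)
  "AACGGCCAAGC" → prefix "A" already present; 10 new (A, C, G, G, C, C, A, A, G, C)
  "ATACTGAATA" → prefix "A" already present; 9 new (T, A, C, T, G, A, A, T, A)
  "CTCATT" → 6 new (C, T, C, A, T, T)
  "GACACT" → prefix "G" already present; 5 new (A, C, A, C, T)
  "AGGAGAAC" → prefix "AG" already present; 6 new (G, A, G, A, A, C)
  "CATATGCCTA" → prefix "C" already present; 9 new (A, T, A, T, G, C, C, T, A)
  "AATATGCAAA" → prefix "AA" already present; 8 new (T, A, T, G, C, A, A, A)
  "GGAGCGAC" → prefix "G" already present; 7 new (G, A, G, C, G, A, C)
  "ACATATGCACC" → prefix "AC" already present; 9 new (A, T, A, T, G, C, A, C, C)
  "AAACCG" → prefix "AA" already present; 4 new (A, C, C, G)
  "TCAGCCTG" → prefix "T" already present; 7 new (C, A, G, C, C, T, G)
  "CTAGGAG" → prefix "CT" already present; 5 new (A, G, G, A, G)
  "CGTAGCTAC" → prefix "C" already present; 8 new (G, T, A, G, C, T, A, C)
  "GCATG" → prefix "G" already present; 4 new (C, A, T, G)
  "CCCTGAGTACT" → prefix "C" already present; 10 new (C, C, T, G, A, G, T, A, C, T)
  "GAAGGCATG" → prefix "GA" already present; 7 new (A, G, G, C, A, T, G)
Total nodes = 11 + 11 + 5 + 4 + 10 + 9 + 6 + 5 + 6 + 9 + 8 + 7 + 9 + 4 + 7 + 5 + 8 + 4 + 10 + 7 = 145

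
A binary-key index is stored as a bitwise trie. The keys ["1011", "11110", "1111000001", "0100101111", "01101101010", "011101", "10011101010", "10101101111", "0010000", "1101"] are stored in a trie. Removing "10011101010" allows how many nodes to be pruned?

After clearing the end-marker at "10011101010", prune upward until reaching a node still needed by another word.
The suffix "011101010" (9 nodes) is used only by "10011101010"; the node for "10" still has the child "1", so pruning stops there.
Nodes removed: 9

9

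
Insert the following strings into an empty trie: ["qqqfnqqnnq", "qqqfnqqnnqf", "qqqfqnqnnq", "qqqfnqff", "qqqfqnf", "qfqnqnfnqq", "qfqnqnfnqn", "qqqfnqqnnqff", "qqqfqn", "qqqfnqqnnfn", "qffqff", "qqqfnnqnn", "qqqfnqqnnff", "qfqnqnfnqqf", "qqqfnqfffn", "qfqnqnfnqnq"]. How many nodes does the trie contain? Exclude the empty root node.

Insert word by word; a character creates a node only if that edge doesn't already exist:
  "qqqfnqqnnq" → 10 new (q, q, q, f, n, q, q, n, n, q)
  "qqqfnqqnnqf" → prefix "qqqfnqqnnq" already present; 1 new (f)
  "qqqfqnqnnq" → prefix "qqqf" already present; 6 new (q, n, q, n, n, q)
  "qqqfnqff" → prefix "qqqfnq" already present; 2 new (f, f)
  "qqqfqnf" → prefix "qqqfqn" already present; 1 new (f)
  "qfqnqnfnqq" → prefix "q" already present; 9 new (f, q, n, q, n, f, n, q, q)
  "qfqnqnfnqn" → prefix "qfqnqnfnq" already present; 1 new (n)
  "qqqfnqqnnqff" → prefix "qqqfnqqnnqf" already present; 1 new (f)
  "qqqfqn" → prefix "qqqfqn" already present; 0 new (none)
  "qqqfnqqnnfn" → prefix "qqqfnqqnn" already present; 2 new (f, n)
  "qffqff" → prefix "qf" already present; 4 new (f, q, f, f)
  "qqqfnnqnn" → prefix "qqqfn" already present; 4 new (n, q, n, n)
  "qqqfnqqnnff" → prefix "qqqfnqqnnf" already present; 1 new (f)
  "qfqnqnfnqqf" → prefix "qfqnqnfnqq" already present; 1 new (f)
  "qqqfnqfffn" → prefix "qqqfnqff" already present; 2 new (f, n)
  "qfqnqnfnqnq" → prefix "qfqnqnfnqn" already present; 1 new (q)
Total nodes = 10 + 1 + 6 + 2 + 1 + 9 + 1 + 1 + 0 + 2 + 4 + 4 + 1 + 1 + 2 + 1 = 46

46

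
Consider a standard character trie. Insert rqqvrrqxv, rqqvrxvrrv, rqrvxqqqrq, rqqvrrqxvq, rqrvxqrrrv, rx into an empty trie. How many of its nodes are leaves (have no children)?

5

A leaf is a node with no children — equivalently, the end of a word that is not a proper prefix of any other stored word.
Those words: "rqqvrrqxvq", "rqqvrxvrrv", "rqrvxqqqrq", "rqrvxqrrrv", "rx"
Leaf count: 5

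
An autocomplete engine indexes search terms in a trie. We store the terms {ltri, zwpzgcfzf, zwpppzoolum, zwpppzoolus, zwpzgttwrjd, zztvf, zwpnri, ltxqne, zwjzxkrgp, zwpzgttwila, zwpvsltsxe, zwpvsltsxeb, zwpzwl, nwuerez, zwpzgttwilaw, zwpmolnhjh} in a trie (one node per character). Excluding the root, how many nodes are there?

74

For each word, the new-node count is its length minus the longest prefix already in the trie:
  "ltri" → 4 new (l, t, r, i)
  "zwpzgcfzf" → 9 new (z, w, p, z, g, c, f, z, f)
  "zwpppzoolum" → prefix "zwp" already present; 8 new (p, p, z, o, o, l, u, m)
  "zwpppzoolus" → prefix "zwpppzoolu" already present; 1 new (s)
  "zwpzgttwrjd" → prefix "zwpzg" already present; 6 new (t, t, w, r, j, d)
  "zztvf" → prefix "z" already present; 4 new (z, t, v, f)
  "zwpnri" → prefix "zwp" already present; 3 new (n, r, i)
  "ltxqne" → prefix "lt" already present; 4 new (x, q, n, e)
  "zwjzxkrgp" → prefix "zw" already present; 7 new (j, z, x, k, r, g, p)
  "zwpzgttwila" → prefix "zwpzgttw" already present; 3 new (i, l, a)
  "zwpvsltsxe" → prefix "zwp" already present; 7 new (v, s, l, t, s, x, e)
  "zwpvsltsxeb" → prefix "zwpvsltsxe" already present; 1 new (b)
  "zwpzwl" → prefix "zwpz" already present; 2 new (w, l)
  "nwuerez" → 7 new (n, w, u, e, r, e, z)
  "zwpzgttwilaw" → prefix "zwpzgttwila" already present; 1 new (w)
  "zwpmolnhjh" → prefix "zwp" already present; 7 new (m, o, l, n, h, j, h)
Total nodes = 4 + 9 + 8 + 1 + 6 + 4 + 3 + 4 + 7 + 3 + 7 + 1 + 2 + 7 + 1 + 7 = 74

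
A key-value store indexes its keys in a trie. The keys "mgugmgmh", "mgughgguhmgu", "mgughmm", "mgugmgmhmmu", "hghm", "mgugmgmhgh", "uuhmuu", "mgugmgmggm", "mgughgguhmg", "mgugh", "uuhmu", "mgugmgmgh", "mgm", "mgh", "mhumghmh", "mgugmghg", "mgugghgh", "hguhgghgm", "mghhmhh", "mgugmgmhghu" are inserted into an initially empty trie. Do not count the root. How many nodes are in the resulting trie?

64

Insert word by word; a character creates a node only if that edge doesn't already exist:
  "mgugmgmh" → 8 new (m, g, u, g, m, g, m, h)
  "mgughgguhmgu" → prefix "mgug" already present; 8 new (h, g, g, u, h, m, g, u)
  "mgughmm" → prefix "mgugh" already present; 2 new (m, m)
  "mgugmgmhmmu" → prefix "mgugmgmh" already present; 3 new (m, m, u)
  "hghm" → 4 new (h, g, h, m)
  "mgugmgmhgh" → prefix "mgugmgmh" already present; 2 new (g, h)
  "uuhmuu" → 6 new (u, u, h, m, u, u)
  "mgugmgmggm" → prefix "mgugmgm" already present; 3 new (g, g, m)
  "mgughgguhmg" → prefix "mgughgguhmg" already present; 0 new (none)
  "mgugh" → prefix "mgugh" already present; 0 new (none)
  "uuhmu" → prefix "uuhmu" already present; 0 new (none)
  "mgugmgmgh" → prefix "mgugmgmg" already present; 1 new (h)
  "mgm" → prefix "mg" already present; 1 new (m)
  "mgh" → prefix "mg" already present; 1 new (h)
  "mhumghmh" → prefix "m" already present; 7 new (h, u, m, g, h, m, h)
  "mgugmghg" → prefix "mgugmg" already present; 2 new (h, g)
  "mgugghgh" → prefix "mgug" already present; 4 new (g, h, g, h)
  "hguhgghgm" → prefix "hg" already present; 7 new (u, h, g, g, h, g, m)
  "mghhmhh" → prefix "mgh" already present; 4 new (h, m, h, h)
  "mgugmgmhghu" → prefix "mgugmgmhgh" already present; 1 new (u)
Total nodes = 8 + 8 + 2 + 3 + 4 + 2 + 6 + 3 + 0 + 0 + 0 + 1 + 1 + 1 + 7 + 2 + 4 + 7 + 4 + 1 = 64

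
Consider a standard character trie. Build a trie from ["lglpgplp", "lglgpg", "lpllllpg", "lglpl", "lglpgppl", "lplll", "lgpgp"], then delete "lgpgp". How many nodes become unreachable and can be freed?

3

A node on "lgpgp"'s path can go only if nothing else ends at it or branches off below it.
The suffix "pgp" (3 nodes) is used only by "lgpgp"; the node for "lg" still has the child "l", so pruning stops there.
Nodes removed: 3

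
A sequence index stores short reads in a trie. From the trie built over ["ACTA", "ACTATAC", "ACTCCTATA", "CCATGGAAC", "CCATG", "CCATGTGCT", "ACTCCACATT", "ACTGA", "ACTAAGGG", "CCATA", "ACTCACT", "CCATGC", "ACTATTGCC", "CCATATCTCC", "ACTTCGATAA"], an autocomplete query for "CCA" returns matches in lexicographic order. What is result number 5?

CCATGGAAC

Words with prefix "CCA", in lexicographic order: "CCATA", "CCATATCTCC", "CCATG", "CCATGC", "CCATGGAAC", "CCATGTGCT"
Position 5: CCATGGAAC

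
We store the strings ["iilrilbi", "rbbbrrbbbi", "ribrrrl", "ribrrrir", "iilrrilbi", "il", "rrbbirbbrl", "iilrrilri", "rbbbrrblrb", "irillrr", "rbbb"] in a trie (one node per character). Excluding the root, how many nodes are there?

Count nodes per top-level branch (shared prefixes stored once):
  'i'-branch (iilrilbi, iilrrilbi, iilrrilri, il, irillrr): 22 nodes
  'r'-branch (rbbb, rbbbrrbbbi, rbbbrrblrb, ribrrrir, ribrrrl, rrbbirbbrl): 30 nodes
Sum: 52

52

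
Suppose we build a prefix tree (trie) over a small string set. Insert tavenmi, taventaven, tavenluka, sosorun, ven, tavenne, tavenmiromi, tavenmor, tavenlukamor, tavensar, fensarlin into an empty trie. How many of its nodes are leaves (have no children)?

Leaves are exactly the stored words that no other stored word extends.
Those words: "fensarlin", "sosorun", "tavenlukamor", "tavenmiromi", "tavenmor", "tavenne", "tavensar", "taventaven", "ven"
Leaf count: 9

9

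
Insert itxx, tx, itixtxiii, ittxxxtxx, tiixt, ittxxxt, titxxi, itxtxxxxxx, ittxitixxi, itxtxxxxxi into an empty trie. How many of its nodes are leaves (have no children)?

9

Leaves are exactly the stored words that no other stored word extends.
Those words: "itixtxiii", "ittxitixxi", "ittxxxtxx", "itxtxxxxxi", "itxtxxxxxx", "itxx", "tiixt", "titxxi", "tx"
Leaf count: 9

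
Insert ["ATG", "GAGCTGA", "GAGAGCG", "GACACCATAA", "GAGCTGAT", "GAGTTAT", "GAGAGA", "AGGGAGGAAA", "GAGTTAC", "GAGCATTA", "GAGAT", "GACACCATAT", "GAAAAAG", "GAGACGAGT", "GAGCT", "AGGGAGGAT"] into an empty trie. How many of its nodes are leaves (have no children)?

A leaf is a node with no children — equivalently, the end of a word that is not a proper prefix of any other stored word.
Those words: "AGGGAGGAAA", "AGGGAGGAT", "ATG", "GAAAAAG", "GACACCATAA", "GACACCATAT", "GAGACGAGT", "GAGAGA", "GAGAGCG", "GAGAT", "GAGCATTA", "GAGCTGAT", "GAGTTAC", "GAGTTAT"
Leaf count: 14

14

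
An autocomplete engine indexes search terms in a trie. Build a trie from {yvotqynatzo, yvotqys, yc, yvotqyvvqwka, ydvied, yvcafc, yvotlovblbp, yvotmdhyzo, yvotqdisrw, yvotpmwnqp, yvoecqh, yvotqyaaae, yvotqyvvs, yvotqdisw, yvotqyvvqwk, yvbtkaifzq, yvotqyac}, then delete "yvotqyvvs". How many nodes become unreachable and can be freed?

1

A node on "yvotqyvvs"'s path can go only if nothing else ends at it or branches off below it.
The suffix "s" (1 node) is used only by "yvotqyvvs"; the node for "yvotqyvv" still has the child "q", so pruning stops there.
Nodes removed: 1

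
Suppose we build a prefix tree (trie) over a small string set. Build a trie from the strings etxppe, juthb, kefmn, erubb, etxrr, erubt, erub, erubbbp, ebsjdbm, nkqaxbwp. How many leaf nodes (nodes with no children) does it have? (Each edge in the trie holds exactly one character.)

8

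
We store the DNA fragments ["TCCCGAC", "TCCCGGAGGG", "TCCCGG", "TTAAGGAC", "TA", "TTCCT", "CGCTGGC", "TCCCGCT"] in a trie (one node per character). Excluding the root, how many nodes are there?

For each word, the new-node count is its length minus the longest prefix already in the trie:
  "TCCCGAC" → 7 new (T, C, C, C, G, A, C)
  "TCCCGGAGGG" → prefix "TCCCG" already present; 5 new (G, A, G, G, G)
  "TCCCGG" → prefix "TCCCGG" already present; 0 new (none)
  "TTAAGGAC" → prefix "T" already present; 7 new (T, A, A, G, G, A, C)
  "TA" → prefix "T" already present; 1 new (A)
  "TTCCT" → prefix "TT" already present; 3 new (C, C, T)
  "CGCTGGC" → 7 new (C, G, C, T, G, G, C)
  "TCCCGCT" → prefix "TCCCG" already present; 2 new (C, T)
Total nodes = 7 + 5 + 0 + 7 + 1 + 3 + 7 + 2 = 32

32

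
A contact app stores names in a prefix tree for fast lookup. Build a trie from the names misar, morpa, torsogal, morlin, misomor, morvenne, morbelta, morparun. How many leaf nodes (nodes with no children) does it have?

7

Leaves are exactly the stored words that no other stored word extends.
Those words: "misar", "misomor", "morbelta", "morlin", "morparun", "morvenne", "torsogal"
Leaf count: 7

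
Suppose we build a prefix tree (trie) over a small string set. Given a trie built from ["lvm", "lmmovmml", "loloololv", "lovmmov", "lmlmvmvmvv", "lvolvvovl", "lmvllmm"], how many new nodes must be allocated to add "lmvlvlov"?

"lmvl" is already a path in the trie; the remaining "vlov" must be added.
Each of the 4 remaining characters creates one node.

4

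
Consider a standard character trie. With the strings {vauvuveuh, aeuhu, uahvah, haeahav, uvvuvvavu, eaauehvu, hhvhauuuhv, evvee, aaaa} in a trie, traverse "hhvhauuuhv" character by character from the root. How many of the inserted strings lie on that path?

Check each prefix of "hhvhauuuhv" against the stored set — each match is an end-marker on the path.
Prefixes of the query that are stored words: "hhvhauuuhv"
Count: 1

1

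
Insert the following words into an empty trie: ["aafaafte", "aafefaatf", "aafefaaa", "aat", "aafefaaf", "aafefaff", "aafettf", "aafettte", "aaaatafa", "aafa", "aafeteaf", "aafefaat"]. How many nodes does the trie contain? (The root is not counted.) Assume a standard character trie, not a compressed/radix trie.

33

Insert word by word; a character creates a node only if that edge doesn't already exist:
  "aafaafte" → 8 new (a, a, f, a, a, f, t, e)
  "aafefaatf" → prefix "aaf" already present; 6 new (e, f, a, a, t, f)
  "aafefaaa" → prefix "aafefaa" already present; 1 new (a)
  "aat" → prefix "aa" already present; 1 new (t)
  "aafefaaf" → prefix "aafefaa" already present; 1 new (f)
  "aafefaff" → prefix "aafefa" already present; 2 new (f, f)
  "aafettf" → prefix "aafe" already present; 3 new (t, t, f)
  "aafettte" → prefix "aafett" already present; 2 new (t, e)
  "aaaatafa" → prefix "aa" already present; 6 new (a, a, t, a, f, a)
  "aafa" → prefix "aafa" already present; 0 new (none)
  "aafeteaf" → prefix "aafet" already present; 3 new (e, a, f)
  "aafefaat" → prefix "aafefaat" already present; 0 new (none)
Total nodes = 8 + 6 + 1 + 1 + 1 + 2 + 3 + 2 + 6 + 0 + 3 + 0 = 33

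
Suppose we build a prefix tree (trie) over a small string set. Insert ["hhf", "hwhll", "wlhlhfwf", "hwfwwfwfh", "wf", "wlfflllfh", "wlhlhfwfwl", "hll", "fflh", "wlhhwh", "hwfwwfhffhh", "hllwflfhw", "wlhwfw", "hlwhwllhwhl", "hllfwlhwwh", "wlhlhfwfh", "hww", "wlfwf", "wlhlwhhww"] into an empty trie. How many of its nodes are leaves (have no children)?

Leaves are exactly the stored words that no other stored word extends.
Those words: "fflh", "hhf", "hllfwlhwwh", "hllwflfhw", "hlwhwllhwhl", "hwfwwfhffhh", "hwfwwfwfh", "hwhll", "hww", "wf", "wlfflllfh", "wlfwf", "wlhhwh", "wlhlhfwfh", "wlhlhfwfwl", "wlhlwhhww", "wlhwfw"
Leaf count: 17

17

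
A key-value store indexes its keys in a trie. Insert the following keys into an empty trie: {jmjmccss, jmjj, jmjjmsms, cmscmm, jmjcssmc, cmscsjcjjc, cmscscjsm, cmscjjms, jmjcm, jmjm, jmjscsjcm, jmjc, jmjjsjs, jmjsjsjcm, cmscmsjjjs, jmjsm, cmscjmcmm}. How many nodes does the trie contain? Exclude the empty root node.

Trace insertions, counting only characters that open a new branch:
  "jmjmccss" → 8 new (j, m, j, m, c, c, s, s)
  "jmjj" → prefix "jmj" already present; 1 new (j)
  "jmjjmsms" → prefix "jmjj" already present; 4 new (m, s, m, s)
  "cmscmm" → 6 new (c, m, s, c, m, m)
  "jmjcssmc" → prefix "jmj" already present; 5 new (c, s, s, m, c)
  "cmscsjcjjc" → prefix "cmsc" already present; 6 new (s, j, c, j, j, c)
  "cmscscjsm" → prefix "cmscs" already present; 4 new (c, j, s, m)
  "cmscjjms" → prefix "cmsc" already present; 4 new (j, j, m, s)
  "jmjcm" → prefix "jmjc" already present; 1 new (m)
  "jmjm" → prefix "jmjm" already present; 0 new (none)
  "jmjscsjcm" → prefix "jmj" already present; 6 new (s, c, s, j, c, m)
  "jmjc" → prefix "jmjc" already present; 0 new (none)
  "jmjjsjs" → prefix "jmjj" already present; 3 new (s, j, s)
  "jmjsjsjcm" → prefix "jmjs" already present; 5 new (j, s, j, c, m)
  "cmscmsjjjs" → prefix "cmscm" already present; 5 new (s, j, j, j, s)
  "jmjsm" → prefix "jmjs" already present; 1 new (m)
  "cmscjmcmm" → prefix "cmscj" already present; 4 new (m, c, m, m)
Total nodes = 8 + 1 + 4 + 6 + 5 + 6 + 4 + 4 + 1 + 0 + 6 + 0 + 3 + 5 + 5 + 1 + 4 = 63

63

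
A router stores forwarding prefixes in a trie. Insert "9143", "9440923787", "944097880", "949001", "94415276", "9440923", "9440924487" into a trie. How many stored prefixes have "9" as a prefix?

Walk to "9"; the words in its subtree are exactly those with that prefix.
Words under "9": 9143, 9440923, 9440923787, 9440924487, 944097880, 94415276, 949001
Count: 7

7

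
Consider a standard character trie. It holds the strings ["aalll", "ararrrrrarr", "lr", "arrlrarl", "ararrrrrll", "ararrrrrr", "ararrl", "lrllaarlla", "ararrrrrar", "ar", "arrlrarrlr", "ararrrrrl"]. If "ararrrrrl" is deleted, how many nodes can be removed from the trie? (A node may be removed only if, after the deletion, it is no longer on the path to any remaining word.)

0

Walk "ararrrrrl" from the leaf back toward the root, removing each node that no remaining word uses.
Every node on "ararrrrrl" is still needed (e.g. by "ararrrrrll"), so nothing is freed.
Nodes removed: 0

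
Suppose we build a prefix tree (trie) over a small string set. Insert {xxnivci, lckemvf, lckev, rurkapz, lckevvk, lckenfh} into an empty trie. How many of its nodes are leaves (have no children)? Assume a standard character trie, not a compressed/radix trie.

5

A leaf is a node with no children — equivalently, the end of a word that is not a proper prefix of any other stored word.
Those words: "lckemvf", "lckenfh", "lckevvk", "rurkapz", "xxnivci"
Leaf count: 5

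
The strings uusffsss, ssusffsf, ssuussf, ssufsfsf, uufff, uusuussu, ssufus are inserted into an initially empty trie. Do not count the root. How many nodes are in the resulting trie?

Trie structure (* marks end of a word):
(root)
├─ s
│  └─ s
│     └─ u
│        ├─ f
│        │  ├─ s
│        │  │  └─ f
│        │  │     └─ s
│        │  │        └─ f *
│        │  └─ u
│        │     └─ s *
│        ├─ s
│        │  └─ f
│        │     └─ f
│        │        └─ s
│        │           └─ f *
│        └─ u
│           └─ s
│              └─ s
│                 └─ f *
└─ u
   └─ u
      ├─ f
      │  └─ f
      │     └─ f *
      └─ s
         ├─ f
         │  └─ f
         │     └─ s
         │        └─ s
         │           └─ s *
         └─ u
            └─ u
               └─ s
                  └─ s
                     └─ u *
Counting every labelled node above: 35.

35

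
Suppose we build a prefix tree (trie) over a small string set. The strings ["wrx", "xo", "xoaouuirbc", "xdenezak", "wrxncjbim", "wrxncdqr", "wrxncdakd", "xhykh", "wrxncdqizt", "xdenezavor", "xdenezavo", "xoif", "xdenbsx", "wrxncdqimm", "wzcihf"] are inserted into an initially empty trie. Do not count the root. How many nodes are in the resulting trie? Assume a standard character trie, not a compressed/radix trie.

54

For each word, the new-node count is its length minus the longest prefix already in the trie:
  "wrx" → 3 new (w, r, x)
  "xo" → 2 new (x, o)
  "xoaouuirbc" → prefix "xo" already present; 8 new (a, o, u, u, i, r, b, c)
  "xdenezak" → prefix "x" already present; 7 new (d, e, n, e, z, a, k)
  "wrxncjbim" → prefix "wrx" already present; 6 new (n, c, j, b, i, m)
  "wrxncdqr" → prefix "wrxnc" already present; 3 new (d, q, r)
  "wrxncdakd" → prefix "wrxncd" already present; 3 new (a, k, d)
  "xhykh" → prefix "x" already present; 4 new (h, y, k, h)
  "wrxncdqizt" → prefix "wrxncdq" already present; 3 new (i, z, t)
  "xdenezavor" → prefix "xdeneza" already present; 3 new (v, o, r)
  "xdenezavo" → prefix "xdenezavo" already present; 0 new (none)
  "xoif" → prefix "xo" already present; 2 new (i, f)
  "xdenbsx" → prefix "xden" already present; 3 new (b, s, x)
  "wrxncdqimm" → prefix "wrxncdqi" already present; 2 new (m, m)
  "wzcihf" → prefix "w" already present; 5 new (z, c, i, h, f)
Total nodes = 3 + 2 + 8 + 7 + 6 + 3 + 3 + 4 + 3 + 3 + 0 + 2 + 3 + 2 + 5 = 54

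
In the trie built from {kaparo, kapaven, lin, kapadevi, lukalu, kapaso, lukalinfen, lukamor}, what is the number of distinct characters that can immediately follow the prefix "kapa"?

4

Walk "kapa" from the root, arriving at one node.
Distinct next characters after "kapa": d, r, s, v.
That node has 4 child edges.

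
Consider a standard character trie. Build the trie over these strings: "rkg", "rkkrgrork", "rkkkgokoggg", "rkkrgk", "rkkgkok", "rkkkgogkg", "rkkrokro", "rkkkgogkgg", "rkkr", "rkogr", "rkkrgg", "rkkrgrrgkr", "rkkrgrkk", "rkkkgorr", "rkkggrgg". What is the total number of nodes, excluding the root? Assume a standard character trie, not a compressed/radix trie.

Trace insertions, counting only characters that open a new branch:
  "rkg" → 3 new (r, k, g)
  "rkkrgrork" → prefix "rk" already present; 7 new (k, r, g, r, o, r, k)
  "rkkkgokoggg" → prefix "rkk" already present; 8 new (k, g, o, k, o, g, g, g)
  "rkkrgk" → prefix "rkkrg" already present; 1 new (k)
  "rkkgkok" → prefix "rkk" already present; 4 new (g, k, o, k)
  "rkkkgogkg" → prefix "rkkkgo" already present; 3 new (g, k, g)
  "rkkrokro" → prefix "rkkr" already present; 4 new (o, k, r, o)
  "rkkkgogkgg" → prefix "rkkkgogkg" already present; 1 new (g)
  "rkkr" → prefix "rkkr" already present; 0 new (none)
  "rkogr" → prefix "rk" already present; 3 new (o, g, r)
  "rkkrgg" → prefix "rkkrg" already present; 1 new (g)
  "rkkrgrrgkr" → prefix "rkkrgr" already present; 4 new (r, g, k, r)
  "rkkrgrkk" → prefix "rkkrgr" already present; 2 new (k, k)
  "rkkkgorr" → prefix "rkkkgo" already present; 2 new (r, r)
  "rkkggrgg" → prefix "rkkg" already present; 4 new (g, r, g, g)
Total nodes = 3 + 7 + 8 + 1 + 4 + 3 + 4 + 1 + 0 + 3 + 1 + 4 + 2 + 2 + 4 = 47

47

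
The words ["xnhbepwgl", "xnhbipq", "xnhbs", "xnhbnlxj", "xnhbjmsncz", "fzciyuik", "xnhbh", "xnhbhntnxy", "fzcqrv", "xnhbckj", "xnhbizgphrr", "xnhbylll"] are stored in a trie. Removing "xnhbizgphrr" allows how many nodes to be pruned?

A node on "xnhbizgphrr"'s path can go only if nothing else ends at it or branches off below it.
The suffix "zgphrr" (6 nodes) is used only by "xnhbizgphrr"; the node for "xnhbi" still has the child "p", so pruning stops there.
Nodes removed: 6

6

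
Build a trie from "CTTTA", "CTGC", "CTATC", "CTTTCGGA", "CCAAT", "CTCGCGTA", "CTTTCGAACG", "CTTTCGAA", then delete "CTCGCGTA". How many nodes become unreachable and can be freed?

6

A node on "CTCGCGTA"'s path can go only if nothing else ends at it or branches off below it.
The suffix "CGCGTA" (6 nodes) is used only by "CTCGCGTA"; the node for "CT" still has the child "T", so pruning stops there.
Nodes removed: 6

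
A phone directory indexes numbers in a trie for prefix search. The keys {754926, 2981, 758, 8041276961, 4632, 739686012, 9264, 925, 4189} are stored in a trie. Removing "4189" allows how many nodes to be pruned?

A node on "4189"'s path can go only if nothing else ends at it or branches off below it.
The suffix "189" (3 nodes) is used only by "4189"; the node for "4" still has the child "6", so pruning stops there.
Nodes removed: 3

3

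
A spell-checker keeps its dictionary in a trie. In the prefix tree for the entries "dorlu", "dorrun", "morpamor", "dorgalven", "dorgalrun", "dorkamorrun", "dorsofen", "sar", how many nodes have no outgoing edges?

Leaves are exactly the stored words that no other stored word extends.
Those words: "dorgalrun", "dorgalven", "dorkamorrun", "dorlu", "dorrun", "dorsofen", "morpamor", "sar"
Leaf count: 8

8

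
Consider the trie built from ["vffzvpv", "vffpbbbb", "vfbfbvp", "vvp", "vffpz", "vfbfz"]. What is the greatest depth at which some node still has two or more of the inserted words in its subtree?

4

Look for the deepest trie node that still has at least two words in its subtree.
e.g. "vfbfbvp" and "vfbfz" share the prefix "vfbf" of length 4; no pair shares a longer one.
Longest shared-prefix length: 4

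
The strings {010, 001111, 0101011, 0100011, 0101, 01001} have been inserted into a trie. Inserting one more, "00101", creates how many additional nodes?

The longest prefix of "00101" already in the trie is "001" (length 3).
Each of the 2 remaining characters creates one node.

2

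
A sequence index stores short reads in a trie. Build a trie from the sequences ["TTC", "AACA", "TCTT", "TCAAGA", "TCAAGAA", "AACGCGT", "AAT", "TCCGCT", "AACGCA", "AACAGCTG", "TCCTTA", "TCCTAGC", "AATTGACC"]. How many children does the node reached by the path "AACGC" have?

2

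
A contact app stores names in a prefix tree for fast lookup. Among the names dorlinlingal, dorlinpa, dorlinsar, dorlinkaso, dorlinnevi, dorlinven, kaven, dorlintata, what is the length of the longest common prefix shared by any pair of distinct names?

6

Equivalently: take the maximum, over all pairs, of their longest common prefix length.
e.g. "dorlinkaso" and "dorlinlingal" share the prefix "dorlin" of length 6; no pair shares a longer one.
Longest shared-prefix length: 6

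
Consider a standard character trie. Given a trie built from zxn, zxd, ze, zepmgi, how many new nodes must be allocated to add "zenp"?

2

"ze" is already a path in the trie; the remaining "np" must be added.
Each of the 2 remaining characters creates one node.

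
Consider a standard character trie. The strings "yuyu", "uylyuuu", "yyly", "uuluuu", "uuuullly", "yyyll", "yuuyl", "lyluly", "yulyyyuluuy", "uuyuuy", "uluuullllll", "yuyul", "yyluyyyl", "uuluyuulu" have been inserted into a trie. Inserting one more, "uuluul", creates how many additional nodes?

1

Walking "uuluul" from the root, the first 5 characters ("uuluu") follow existing edges; "l" is the first miss.
So 6 − 5 = 1 new nodes.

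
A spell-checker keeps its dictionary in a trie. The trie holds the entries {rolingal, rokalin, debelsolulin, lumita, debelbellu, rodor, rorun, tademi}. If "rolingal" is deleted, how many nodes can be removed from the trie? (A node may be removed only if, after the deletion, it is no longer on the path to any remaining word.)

A node on "rolingal"'s path can go only if nothing else ends at it or branches off below it.
The suffix "lingal" (6 nodes) is used only by "rolingal"; the node for "ro" still has the child "k", so pruning stops there.
Nodes removed: 6

6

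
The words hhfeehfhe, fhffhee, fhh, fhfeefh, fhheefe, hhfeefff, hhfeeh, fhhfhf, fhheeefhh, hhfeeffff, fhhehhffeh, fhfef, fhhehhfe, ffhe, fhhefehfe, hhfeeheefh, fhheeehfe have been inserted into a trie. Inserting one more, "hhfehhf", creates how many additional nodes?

Walking "hhfehhf" from the root, the first 4 characters ("hhfe") follow existing edges; "h" is the first miss.
New nodes needed: |"hhfehhf"| − 4 = 7 − 4 = 3.

3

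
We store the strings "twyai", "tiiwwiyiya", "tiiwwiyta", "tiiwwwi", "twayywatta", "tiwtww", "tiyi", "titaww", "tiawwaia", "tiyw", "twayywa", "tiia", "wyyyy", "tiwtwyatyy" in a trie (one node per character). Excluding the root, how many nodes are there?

Trace insertions, counting only characters that open a new branch:
  "twyai" → 5 new (t, w, y, a, i)
  "tiiwwiyiya" → prefix "t" already present; 9 new (i, i, w, w, i, y, i, y, a)
  "tiiwwiyta" → prefix "tiiwwiy" already present; 2 new (t, a)
  "tiiwwwi" → prefix "tiiww" already present; 2 new (w, i)
  "twayywatta" → prefix "tw" already present; 8 new (a, y, y, w, a, t, t, a)
  "tiwtww" → prefix "ti" already present; 4 new (w, t, w, w)
  "tiyi" → prefix "ti" already present; 2 new (y, i)
  "titaww" → prefix "ti" already present; 4 new (t, a, w, w)
  "tiawwaia" → prefix "ti" already present; 6 new (a, w, w, a, i, a)
  "tiyw" → prefix "tiy" already present; 1 new (w)
  "twayywa" → prefix "twayywa" already present; 0 new (none)
  "tiia" → prefix "tii" already present; 1 new (a)
  "wyyyy" → 5 new (w, y, y, y, y)
  "tiwtwyatyy" → prefix "tiwtw" already present; 5 new (y, a, t, y, y)
Total nodes = 5 + 9 + 2 + 2 + 8 + 4 + 2 + 4 + 6 + 1 + 0 + 1 + 5 + 5 = 54

54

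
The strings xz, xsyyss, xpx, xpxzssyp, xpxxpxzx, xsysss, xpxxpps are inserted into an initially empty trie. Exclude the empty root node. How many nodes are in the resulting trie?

Count nodes per top-level branch (shared prefixes stored once):
  'x'-branch (xpx, xpxxpps, xpxxpxzx, xpxzssyp, xsysss, xsyyss, xz): 24 nodes
Sum: 24

24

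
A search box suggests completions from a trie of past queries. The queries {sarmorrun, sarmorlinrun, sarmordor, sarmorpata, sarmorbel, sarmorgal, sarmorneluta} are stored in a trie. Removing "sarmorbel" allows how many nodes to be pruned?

3

A node on "sarmorbel"'s path can go only if nothing else ends at it or branches off below it.
The suffix "bel" (3 nodes) is used only by "sarmorbel"; the node for "sarmor" still has the child "r", so pruning stops there.
Nodes removed: 3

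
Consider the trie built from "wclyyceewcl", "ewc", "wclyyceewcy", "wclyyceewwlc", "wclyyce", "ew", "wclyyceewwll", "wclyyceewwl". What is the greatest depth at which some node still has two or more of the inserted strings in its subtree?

11

Equivalently: take the maximum, over all pairs, of their longest common prefix length.
e.g. "wclyyceewwl" and "wclyyceewwlc" share the prefix "wclyyceewwl" of length 11; no pair shares a longer one.
Longest shared-prefix length: 11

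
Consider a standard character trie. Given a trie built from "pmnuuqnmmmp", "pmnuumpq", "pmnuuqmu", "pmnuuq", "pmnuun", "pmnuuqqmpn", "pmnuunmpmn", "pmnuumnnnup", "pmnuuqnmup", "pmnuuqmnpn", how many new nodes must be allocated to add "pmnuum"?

Every character of "pmnuum" already lies on an existing path (it is a prefix of some stored word).
No new nodes are needed: 0.

0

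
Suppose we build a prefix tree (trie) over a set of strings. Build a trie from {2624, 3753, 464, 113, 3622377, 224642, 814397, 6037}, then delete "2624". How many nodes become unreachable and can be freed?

3

A node on "2624"'s path can go only if nothing else ends at it or branches off below it.
The suffix "624" (3 nodes) is used only by "2624"; the node for "2" still has the child "2", so pruning stops there.
Nodes removed: 3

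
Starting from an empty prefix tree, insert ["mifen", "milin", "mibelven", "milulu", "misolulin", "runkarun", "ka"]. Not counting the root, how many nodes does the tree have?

For each word, the new-node count is its length minus the longest prefix already in the trie:
  "mifen" → 5 new (m, i, f, e, n)
  "milin" → prefix "mi" already present; 3 new (l, i, n)
  "mibelven" → prefix "mi" already present; 6 new (b, e, l, v, e, n)
  "milulu" → prefix "mil" already present; 3 new (u, l, u)
  "misolulin" → prefix "mi" already present; 7 new (s, o, l, u, l, i, n)
  "runkarun" → 8 new (r, u, n, k, a, r, u, n)
  "ka" → 2 new (k, a)
Total nodes = 5 + 3 + 6 + 3 + 7 + 8 + 2 = 34

34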